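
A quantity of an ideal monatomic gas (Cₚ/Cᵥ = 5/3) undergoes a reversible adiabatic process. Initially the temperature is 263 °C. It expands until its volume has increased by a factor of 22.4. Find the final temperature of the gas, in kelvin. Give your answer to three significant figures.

T₂ ≈ 67.5 K

Adiabatic: T₁V₁^(γ−1) = T₂V₂^(γ−1) ⇒ T₂ = T₁ (V₁/V₂)^(γ−1).
T₁ = 263 °C = 536.1 K.
T₂ = 536.1 × (1/22.4)^(2/3) = 67.47 K.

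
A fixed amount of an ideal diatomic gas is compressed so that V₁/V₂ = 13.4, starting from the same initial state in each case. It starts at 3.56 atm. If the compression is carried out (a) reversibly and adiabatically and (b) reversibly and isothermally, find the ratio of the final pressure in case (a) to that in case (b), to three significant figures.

P_adiabatic / P_isothermal ≈ 2.82

For a diatomic ideal gas γ = 7/5.
Isothermal: P_b = P₁(V₁/V₂) = 3.56×13.4.
Adiabatic: P_a = P₁(V₁/V₂)^γ = 3.56×13.4^(7/5).
P_a/P_b = (V₁/V₂)^(γ−1) = 13.4^(2/5) = 2.824.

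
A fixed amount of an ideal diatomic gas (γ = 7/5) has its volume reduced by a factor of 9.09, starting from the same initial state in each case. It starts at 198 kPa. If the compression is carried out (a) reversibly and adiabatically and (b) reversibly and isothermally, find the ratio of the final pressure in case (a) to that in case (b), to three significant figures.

Isothermal: P_b = P₁(V₁/V₂) = 198×9.09.
Adiabatic: P_a = P₁(V₁/V₂)^γ = 198×9.09^(7/5).
P_a/P_b = (V₁/V₂)^(γ−1) = 9.09^(2/5) = 2.418.

P_adiabatic / P_isothermal ≈ 2.42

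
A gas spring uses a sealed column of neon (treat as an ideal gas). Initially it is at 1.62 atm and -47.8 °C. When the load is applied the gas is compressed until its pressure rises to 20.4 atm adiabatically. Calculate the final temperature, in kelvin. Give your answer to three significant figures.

Adiabatic: T₂/T₁ = (P₂/P₁)^((γ−1)/γ).
For a monatomic ideal gas γ = 5/3, so (γ−1)/γ = 2/5.
T₁ = -47.8 °C = 225.3 K.
T₂ = 225.3 × (20.4/1.62)^(2/5) = 620.7 K.

T₂ ≈ 621 K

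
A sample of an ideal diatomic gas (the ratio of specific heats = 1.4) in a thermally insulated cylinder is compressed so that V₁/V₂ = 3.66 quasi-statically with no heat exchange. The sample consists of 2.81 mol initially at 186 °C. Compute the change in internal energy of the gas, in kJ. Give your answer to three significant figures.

ΔU ≈ 18.2 kJ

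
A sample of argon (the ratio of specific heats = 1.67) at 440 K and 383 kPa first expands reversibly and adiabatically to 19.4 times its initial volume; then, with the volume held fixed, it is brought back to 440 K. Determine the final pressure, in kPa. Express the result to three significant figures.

P₃ ≈ 19.7 kPa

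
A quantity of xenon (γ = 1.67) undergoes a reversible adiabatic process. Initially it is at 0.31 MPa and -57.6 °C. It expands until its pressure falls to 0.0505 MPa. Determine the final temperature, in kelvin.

T₂ ≈ 104 K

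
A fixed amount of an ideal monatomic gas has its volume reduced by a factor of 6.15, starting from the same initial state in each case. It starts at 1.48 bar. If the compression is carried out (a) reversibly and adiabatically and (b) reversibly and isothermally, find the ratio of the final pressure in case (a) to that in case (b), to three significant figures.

For a monatomic ideal gas γ = 5/3.
Isothermal: P_b = P₁(V₁/V₂) = 1.48×6.15.
Adiabatic: P_a = P₁(V₁/V₂)^γ = 1.48×6.15^(5/3).
P_a/P_b = (V₁/V₂)^(γ−1) = 6.15^(2/3) = 3.357.

P_adiabatic / P_isothermal ≈ 3.36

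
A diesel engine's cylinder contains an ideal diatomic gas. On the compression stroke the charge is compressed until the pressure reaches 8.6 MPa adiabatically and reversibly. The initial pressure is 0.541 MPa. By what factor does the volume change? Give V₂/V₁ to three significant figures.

V₂/V₁ ≈ 0.139

From PV^γ = const, V₂/V₁ = (P₁/P₂)^(1/γ).
For a diatomic ideal gas γ = 7/5.
V₂/V₁ = (0.541/8.6)^(5/7) = 0.1387.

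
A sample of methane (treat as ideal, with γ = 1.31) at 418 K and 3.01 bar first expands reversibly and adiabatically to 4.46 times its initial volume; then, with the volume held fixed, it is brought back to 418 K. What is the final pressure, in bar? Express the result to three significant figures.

P₃ ≈ 0.675 bar

Adiabatic step (PV^γ = const): P₂ = 3.01×(1/4.46)^(1.31) = 0.4246 bar; T₂ = 418×(1/4.46)^(0.31) = 263 K.
Isochoric: P₃ = P₂(T₃/T₂) = 0.4246 × (418/263) = 0.6749 bar.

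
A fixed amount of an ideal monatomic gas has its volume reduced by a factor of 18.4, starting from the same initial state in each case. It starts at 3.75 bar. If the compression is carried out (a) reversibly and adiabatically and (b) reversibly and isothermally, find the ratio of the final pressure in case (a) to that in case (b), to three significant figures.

P_adiabatic / P_isothermal ≈ 6.97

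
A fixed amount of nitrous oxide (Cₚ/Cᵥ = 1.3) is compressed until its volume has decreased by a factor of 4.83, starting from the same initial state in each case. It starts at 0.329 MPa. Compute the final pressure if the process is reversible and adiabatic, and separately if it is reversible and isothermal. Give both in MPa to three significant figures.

Isothermal: P₂ = P₁(V₁/V₂) = 0.329×4.83 = 1.589 MPa.
Adiabatic: P₂ = P₁(V₁/V₂)^γ = 0.329×4.83^(1.3) = 2.549 MPa.

adiabatic: 2.55 MPa; isothermal: 1.59 MPa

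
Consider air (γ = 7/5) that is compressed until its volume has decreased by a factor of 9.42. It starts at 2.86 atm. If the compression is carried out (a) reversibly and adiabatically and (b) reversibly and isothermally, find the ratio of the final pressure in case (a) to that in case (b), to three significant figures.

P_adiabatic / P_isothermal ≈ 2.45

Isothermal: P_b = P₁(V₁/V₂) = 2.86×9.42.
Adiabatic: P_a = P₁(V₁/V₂)^γ = 2.86×9.42^(7/5).
P_a/P_b = (V₁/V₂)^(γ−1) = 9.42^(2/5) = 2.453.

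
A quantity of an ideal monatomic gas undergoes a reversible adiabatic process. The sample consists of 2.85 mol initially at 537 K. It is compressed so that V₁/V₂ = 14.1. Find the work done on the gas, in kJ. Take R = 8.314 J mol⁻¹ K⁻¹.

W ≈ 92.3 kJ

Adiabatic: T₁V₁^(γ−1) = T₂V₂^(γ−1) ⇒ T₂ = T₁ (V₁/V₂)^(γ−1).
γ = 5/3 for a monatomic ideal gas, so γ−1 = 2/3.
T₂ = 537 × 14.1^(2/3) = 3134 K.
Q = 0, so ΔU = W_on_gas = nCᵥΔT with Cᵥ = R/(γ−1) = 12.47 J/(mol·K).
ΔU = 2.85 × 12.47 × (3134 − 537) = 92310 J.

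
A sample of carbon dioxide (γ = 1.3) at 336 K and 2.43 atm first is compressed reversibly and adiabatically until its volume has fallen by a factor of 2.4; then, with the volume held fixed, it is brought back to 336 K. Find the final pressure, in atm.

Adiabatic step (PV^γ = const): P₂ = 2.43×2.4^(1.3) = 7.584 atm; T₂ = 336×2.4^(0.3) = 436.9 K.
Isochoric: P₃ = P₂(T₃/T₂) = 7.584 × (336/436.9) = 5.832 atm.

P₃ ≈ 5.83 atm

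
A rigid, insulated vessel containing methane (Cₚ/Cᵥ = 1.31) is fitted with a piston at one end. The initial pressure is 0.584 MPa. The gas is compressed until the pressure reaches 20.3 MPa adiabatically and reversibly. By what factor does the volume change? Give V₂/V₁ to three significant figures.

From PV^γ = const, V₂/V₁ = (P₁/P₂)^(1/γ).
V₂/V₁ = (0.584/20.3)^(0.763) = 0.06662.

V₂/V₁ ≈ 0.0666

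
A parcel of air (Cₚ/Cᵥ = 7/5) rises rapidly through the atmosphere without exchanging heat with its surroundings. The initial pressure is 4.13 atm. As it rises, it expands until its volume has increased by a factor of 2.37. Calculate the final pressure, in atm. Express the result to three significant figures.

Adiabatic: P₁V₁^γ = P₂V₂^γ ⇒ P₂ = P₁ (V₁/V₂)^γ.
P₂ = 4.13 × (1/2.37)^(7/5) = 1.234 atm.

P₂ ≈ 1.23 atm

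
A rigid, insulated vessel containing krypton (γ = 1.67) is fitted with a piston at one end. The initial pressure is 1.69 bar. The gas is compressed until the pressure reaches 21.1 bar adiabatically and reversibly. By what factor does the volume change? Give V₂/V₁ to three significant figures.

V₂/V₁ ≈ 0.221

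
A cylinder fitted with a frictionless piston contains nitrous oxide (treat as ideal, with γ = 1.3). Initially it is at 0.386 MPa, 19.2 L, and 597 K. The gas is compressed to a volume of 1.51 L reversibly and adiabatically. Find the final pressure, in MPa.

Adiabatic: P₁V₁^γ = P₂V₂^γ ⇒ P₂ = P₁ (V₁/V₂)^γ.
P₂ = 0.386 × (19.2/1.51)^(1.3) = 10.52 MPa.

P₂ ≈ 10.5 MPa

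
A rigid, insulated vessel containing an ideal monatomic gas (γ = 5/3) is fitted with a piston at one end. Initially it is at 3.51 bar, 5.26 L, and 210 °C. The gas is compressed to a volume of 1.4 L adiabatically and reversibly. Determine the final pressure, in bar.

P₂ ≈ 31.9 bar

Adiabatic: P₁V₁^γ = P₂V₂^γ ⇒ P₂ = P₁ (V₁/V₂)^γ.
P₂ = 3.51 × (5.26/1.4)^(5/3) = 31.87 bar.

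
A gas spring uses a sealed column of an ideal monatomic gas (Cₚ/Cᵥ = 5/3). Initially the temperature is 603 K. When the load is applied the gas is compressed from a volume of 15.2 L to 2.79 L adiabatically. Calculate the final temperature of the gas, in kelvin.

Adiabatic: T₁V₁^(γ−1) = T₂V₂^(γ−1) ⇒ T₂ = T₁ (V₁/V₂)^(γ−1).
T₂ = 603 × (15.2/2.79)^(2/3) = 1867 K.

T₂ ≈ 1870 K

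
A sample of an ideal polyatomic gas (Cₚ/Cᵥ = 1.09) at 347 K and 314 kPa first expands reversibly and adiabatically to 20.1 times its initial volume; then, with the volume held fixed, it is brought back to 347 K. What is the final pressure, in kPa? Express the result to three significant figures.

Adiabatic step (PV^γ = const): P₂ = 314×(1/20.1)^(1.09) = 11.92 kPa; T₂ = 347×(1/20.1)^(0.09) = 264.9 K.
Isochoric: P₃ = P₂(T₃/T₂) = 11.92 × (347/264.9) = 15.62 kPa.

P₃ ≈ 15.6 kPa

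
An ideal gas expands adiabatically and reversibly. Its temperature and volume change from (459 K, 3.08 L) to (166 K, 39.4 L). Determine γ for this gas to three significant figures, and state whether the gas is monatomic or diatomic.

TV^(γ−1) = const ⇒ γ − 1 = ln(T₂/T₁) / ln(V₁/V₂).
γ = 1 + ln(166/459) / ln(3.08/39.4) = 1.399.
γ ≈ 1.40 is close to 7/5, so the gas is diatomic.

γ ≈ 1.40; diatomic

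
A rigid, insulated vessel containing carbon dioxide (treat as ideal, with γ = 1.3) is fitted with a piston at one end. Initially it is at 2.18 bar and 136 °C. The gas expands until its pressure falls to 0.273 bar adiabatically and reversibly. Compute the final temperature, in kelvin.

T₂ ≈ 253 K

Adiabatic: T₂/T₁ = (P₂/P₁)^((γ−1)/γ).
T₁ = 136 °C = 409.1 K.
T₂ = 409.1 × (0.273/2.18)^(0.231) = 253.3 K.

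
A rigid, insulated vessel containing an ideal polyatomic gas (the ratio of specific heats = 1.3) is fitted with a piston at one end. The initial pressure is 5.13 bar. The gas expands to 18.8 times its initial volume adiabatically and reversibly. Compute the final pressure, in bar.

Since PV^γ is constant along a reversible adiabat, P₂ = P₁ (V₁/V₂)^γ.
P₂ = 5.13 × (1/18.8)^(1.3) = 0.1132 bar.

P₂ ≈ 0.113 bar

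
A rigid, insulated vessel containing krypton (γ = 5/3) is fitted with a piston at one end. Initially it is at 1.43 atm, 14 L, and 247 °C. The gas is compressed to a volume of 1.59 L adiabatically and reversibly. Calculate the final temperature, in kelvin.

Adiabatic: T₁V₁^(γ−1) = T₂V₂^(γ−1) ⇒ T₂ = T₁ (V₁/V₂)^(γ−1).
T₁ = 247 °C = 520.1 K.
T₂ = 520.1 × (14/1.59)^(2/3) = 2218 K.

T₂ ≈ 2220 K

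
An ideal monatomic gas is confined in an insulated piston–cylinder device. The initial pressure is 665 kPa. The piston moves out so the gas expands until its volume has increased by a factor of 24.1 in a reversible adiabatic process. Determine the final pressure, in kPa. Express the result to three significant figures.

Adiabatic: P₁V₁^γ = P₂V₂^γ ⇒ P₂ = P₁ (V₁/V₂)^γ.
For a monatomic ideal gas γ = 5/3.
P₂ = 665 × (1/24.1)^(5/3) = 3.307 kPa.

P₂ ≈ 3.31 kPa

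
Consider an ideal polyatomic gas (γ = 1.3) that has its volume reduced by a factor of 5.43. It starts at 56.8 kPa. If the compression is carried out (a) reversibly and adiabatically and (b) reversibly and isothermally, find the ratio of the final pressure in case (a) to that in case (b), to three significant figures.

P_adiabatic / P_isothermal ≈ 1.66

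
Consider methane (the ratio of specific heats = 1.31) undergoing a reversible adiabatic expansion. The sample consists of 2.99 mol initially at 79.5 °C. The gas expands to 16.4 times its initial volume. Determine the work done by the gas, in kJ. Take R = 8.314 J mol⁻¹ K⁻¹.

Adiabatic: T₁V₁^(γ−1) = T₂V₂^(γ−1) ⇒ T₂ = T₁ (V₁/V₂)^(γ−1).
T₁ = 79.5 °C = 352.6 K.
T₂ = 352.6 × (1/16.4)^(0.31) = 148.2 K.
Q = 0, so ΔU = W_on_gas = nCᵥΔT with Cᵥ = R/(γ−1) = 26.82 J/(mol·K).
ΔU = 2.99 × 26.82 × (148.2 − 352.6) = -16400 J.
Work done by the gas = −ΔU = 16400 J.

W ≈ 16.4 kJ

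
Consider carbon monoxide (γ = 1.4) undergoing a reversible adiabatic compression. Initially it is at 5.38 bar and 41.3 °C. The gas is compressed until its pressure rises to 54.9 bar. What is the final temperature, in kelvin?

T₂ ≈ 611 K

Adiabatic: T₂/T₁ = (P₂/P₁)^((γ−1)/γ).
T₁ = 41.3 °C = 314.4 K.
T₂ = 314.4 × (54.9/5.38)^(0.286) = 610.6 K.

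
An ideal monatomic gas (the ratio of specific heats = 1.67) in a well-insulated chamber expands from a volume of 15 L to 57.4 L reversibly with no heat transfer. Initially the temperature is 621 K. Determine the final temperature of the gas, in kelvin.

T₂ ≈ 253 K

Adiabatic: T₁V₁^(γ−1) = T₂V₂^(γ−1) ⇒ T₂ = T₁ (V₁/V₂)^(γ−1).
T₂ = 621 × (15/57.4)^(0.67) = 252.7 K.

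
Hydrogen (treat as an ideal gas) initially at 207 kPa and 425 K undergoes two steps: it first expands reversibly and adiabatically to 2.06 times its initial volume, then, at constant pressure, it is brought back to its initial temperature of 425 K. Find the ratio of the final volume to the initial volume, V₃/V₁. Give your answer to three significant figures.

V₃/V₁ ≈ 2.75

For a diatomic ideal gas γ = 7/5.
Adiabatic step: V₂/V₁ = 2.06; T₂ = T₁·(1/2.06)^(2/5) = 318.3 K.
Isobaric step: V₃/V₂ = T₃/T₂ = 425/318.3.
V₃/V₁ = (V₂/V₁)(V₃/V₂) = 2.06 × (425/318.3) = 2.751.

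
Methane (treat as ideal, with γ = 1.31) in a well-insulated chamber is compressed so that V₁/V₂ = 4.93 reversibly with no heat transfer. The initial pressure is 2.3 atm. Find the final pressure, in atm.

P₂ ≈ 18.6 atm

Adiabatic: P₁V₁^γ = P₂V₂^γ ⇒ P₂ = P₁ (V₁/V₂)^γ.
P₂ = 2.3 × 4.93^(1.31) = 18.59 atm.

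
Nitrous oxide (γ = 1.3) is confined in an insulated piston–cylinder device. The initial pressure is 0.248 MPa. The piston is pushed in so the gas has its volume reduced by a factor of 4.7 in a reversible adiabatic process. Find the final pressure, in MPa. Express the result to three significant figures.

Since PV^γ is constant along a reversible adiabat, P₂ = P₁ (V₁/V₂)^γ.
P₂ = 0.248 × 4.7^(1.3) = 1.854 MPa.

P₂ ≈ 1.85 MPa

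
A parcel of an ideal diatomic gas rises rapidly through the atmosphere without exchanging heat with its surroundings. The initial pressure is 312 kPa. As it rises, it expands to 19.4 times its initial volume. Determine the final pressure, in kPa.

P₂ ≈ 4.91 kPa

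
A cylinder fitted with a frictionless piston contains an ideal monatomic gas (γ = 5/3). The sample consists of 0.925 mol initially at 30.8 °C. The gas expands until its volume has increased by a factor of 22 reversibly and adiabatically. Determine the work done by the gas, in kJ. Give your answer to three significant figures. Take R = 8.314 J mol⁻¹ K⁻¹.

Adiabatic: T₁V₁^(γ−1) = T₂V₂^(γ−1) ⇒ T₂ = T₁ (V₁/V₂)^(γ−1).
T₁ = 30.8 °C = 303.9 K.
T₂ = 303.9 × (1/22)^(2/3) = 38.71 K.
Q = 0, so ΔU = W_on_gas = nCᵥΔT with Cᵥ = R/(γ−1) = 12.47 J/(mol·K).
ΔU = 0.925 × 12.47 × (38.71 − 303.9) = -3060 J.
Work done by the gas = −ΔU = 3060 J.

W ≈ 3.06 kJ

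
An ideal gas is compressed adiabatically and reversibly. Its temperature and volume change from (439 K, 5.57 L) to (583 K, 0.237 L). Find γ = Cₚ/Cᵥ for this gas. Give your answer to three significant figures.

TV^(γ−1) = const ⇒ γ − 1 = ln(T₂/T₁) / ln(V₁/V₂).
γ = 1 + ln(583/439) / ln(5.57/0.237) = 1.09.

γ ≈ 1.09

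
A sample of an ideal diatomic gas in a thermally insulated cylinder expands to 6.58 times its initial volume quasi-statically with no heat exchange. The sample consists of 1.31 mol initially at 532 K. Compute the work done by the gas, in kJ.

Adiabatic: T₁V₁^(γ−1) = T₂V₂^(γ−1) ⇒ T₂ = T₁ (V₁/V₂)^(γ−1).
γ = 7/5 for a diatomic ideal gas, so γ−1 = 2/5.
T₂ = 532 × (1/6.58)^(2/5) = 250.4 K.
Q = 0, so ΔU = W_on_gas = nCᵥΔT with Cᵥ = R/(γ−1) = 20.79 J/(mol·K).
ΔU = 1.31 × 20.79 × (250.4 − 532) = -7668 J.
Work done by the gas = −ΔU = 7668 J.

W ≈ 7.67 kJ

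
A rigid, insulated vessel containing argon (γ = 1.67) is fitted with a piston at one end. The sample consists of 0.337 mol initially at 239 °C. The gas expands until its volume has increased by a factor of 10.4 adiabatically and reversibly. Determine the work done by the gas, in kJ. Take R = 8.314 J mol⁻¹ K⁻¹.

W ≈ 1.70 kJ

Adiabatic: T₁V₁^(γ−1) = T₂V₂^(γ−1) ⇒ T₂ = T₁ (V₁/V₂)^(γ−1).
T₁ = 239 °C = 512.1 K.
T₂ = 512.1 × (1/10.4)^(0.67) = 106.7 K.
Q = 0, so ΔU = W_on_gas = nCᵥΔT with Cᵥ = R/(γ−1) = 12.41 J/(mol·K).
ΔU = 0.337 × 12.41 × (106.7 − 512.1) = -1696 J.
Work done by the gas = −ΔU = 1696 J.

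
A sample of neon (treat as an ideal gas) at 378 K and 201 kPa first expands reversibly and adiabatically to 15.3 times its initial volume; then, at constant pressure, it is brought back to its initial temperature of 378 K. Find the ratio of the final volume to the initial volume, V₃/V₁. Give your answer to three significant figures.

For a monatomic ideal gas γ = 5/3.
Adiabatic step: V₂/V₁ = 15.3; T₂ = T₁·(1/15.3)^(2/3) = 61.33 K.
Isobaric step: V₃/V₂ = T₃/T₂ = 378/61.33.
V₃/V₁ = (V₂/V₁)(V₃/V₂) = 15.3 × (378/61.33) = 94.29.

V₃/V₁ ≈ 94.3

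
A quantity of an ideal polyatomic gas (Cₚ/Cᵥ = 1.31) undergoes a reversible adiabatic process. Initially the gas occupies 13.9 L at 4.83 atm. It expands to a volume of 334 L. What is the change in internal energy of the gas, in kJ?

P₂ = P₁(V₁/V₂)^γ = 4.83×(13.9/334)^(1.31) = 0.07502 atm.
For a reversible adiabat, W_by_gas = (P₁V₁ − P₂V₂)/(γ−1).
W_by = (489400×0.0139 − 7602×0.334) / (0.31) = 13750 J.
Q = 0 ⇒ ΔU = −W_by = -13750 J.

ΔU ≈ -13.8 kJ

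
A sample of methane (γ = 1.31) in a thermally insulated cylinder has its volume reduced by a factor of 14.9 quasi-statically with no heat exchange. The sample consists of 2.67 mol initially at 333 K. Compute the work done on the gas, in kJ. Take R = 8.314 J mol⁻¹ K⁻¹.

W ≈ 31.2 kJ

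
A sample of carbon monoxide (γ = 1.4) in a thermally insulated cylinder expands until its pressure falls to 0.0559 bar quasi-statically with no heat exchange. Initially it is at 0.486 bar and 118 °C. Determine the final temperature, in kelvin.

T₂ ≈ 211 K

Adiabatic: T₂/T₁ = (P₂/P₁)^((γ−1)/γ).
T₁ = 118 °C = 391.1 K.
T₂ = 391.1 × (0.0559/0.486)^(0.286) = 210.9 K.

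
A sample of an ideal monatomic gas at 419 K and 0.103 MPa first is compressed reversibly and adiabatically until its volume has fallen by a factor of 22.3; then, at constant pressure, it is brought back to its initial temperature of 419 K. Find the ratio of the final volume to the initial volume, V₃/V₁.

V₃/V₁ ≈ 0.00566

For a monatomic ideal gas γ = 5/3.
Adiabatic step: V₂/V₁ = 0.04484; T₂ = T₁·22.3^(2/3) = 3320 K.
Isobaric step: V₃/V₂ = T₃/T₂ = 419/3320.
V₃/V₁ = (V₂/V₁)(V₃/V₂) = 0.04484 × (419/3320) = 0.00566.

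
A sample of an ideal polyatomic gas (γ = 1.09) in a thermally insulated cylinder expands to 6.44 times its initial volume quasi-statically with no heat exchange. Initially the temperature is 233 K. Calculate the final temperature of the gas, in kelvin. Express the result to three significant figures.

T₂ ≈ 197 K

For a reversible adiabat TV^(γ−1) is constant, so T₂ = T₁ (V₁/V₂)^(γ−1).
T₂ = 233 × (1/6.44)^(0.09) = 197 K.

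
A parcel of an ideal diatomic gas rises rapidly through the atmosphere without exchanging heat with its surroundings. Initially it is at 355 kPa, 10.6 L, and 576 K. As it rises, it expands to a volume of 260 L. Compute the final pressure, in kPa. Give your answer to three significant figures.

Adiabatic: P₁V₁^γ = P₂V₂^γ ⇒ P₂ = P₁ (V₁/V₂)^γ.
γ = 7/5 for a diatomic ideal gas.
P₂ = 355 × (10.6/260)^(7/5) = 4.024 kPa.

P₂ ≈ 4.02 kPa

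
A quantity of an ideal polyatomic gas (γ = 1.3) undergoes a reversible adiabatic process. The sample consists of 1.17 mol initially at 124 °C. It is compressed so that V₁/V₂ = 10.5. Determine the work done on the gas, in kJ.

Adiabatic: T₁V₁^(γ−1) = T₂V₂^(γ−1) ⇒ T₂ = T₁ (V₁/V₂)^(γ−1).
T₁ = 124 °C = 397.1 K.
T₂ = 397.1 × 10.5^(0.3) = 804.1 K.
Q = 0, so ΔU = W_on_gas = nCᵥΔT with Cᵥ = R/(γ−1) = 27.71 J/(mol·K).
ΔU = 1.17 × 27.71 × (804.1 − 397.1) = 13200 J.

W ≈ 13.2 kJ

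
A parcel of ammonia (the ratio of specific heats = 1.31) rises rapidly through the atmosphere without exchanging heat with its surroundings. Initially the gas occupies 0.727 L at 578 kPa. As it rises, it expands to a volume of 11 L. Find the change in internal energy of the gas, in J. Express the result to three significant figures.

ΔU ≈ -772 J

P₂ = P₁(V₁/V₂)^γ = 578×(0.727/11)^(1.31) = 16.46 kPa.
For a reversible adiabat, W_by_gas = (P₁V₁ − P₂V₂)/(γ−1).
W_by = (578000×0.000727 − 16460×0.011) / (0.31) = 771.6 J.
Q = 0 ⇒ ΔU = −W_by = -771.6 J.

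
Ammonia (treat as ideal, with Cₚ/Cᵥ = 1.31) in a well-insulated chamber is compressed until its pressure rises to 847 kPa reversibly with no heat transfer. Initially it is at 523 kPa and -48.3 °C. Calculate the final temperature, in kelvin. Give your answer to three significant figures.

Along an adiabat T P^((1−γ)/γ) is constant, so T₂ = T₁ (P₂/P₁)^((γ−1)/γ).
T₁ = -48.3 °C = 224.8 K.
T₂ = 224.8 × (847/523)^(0.237) = 252 K.

T₂ ≈ 252 K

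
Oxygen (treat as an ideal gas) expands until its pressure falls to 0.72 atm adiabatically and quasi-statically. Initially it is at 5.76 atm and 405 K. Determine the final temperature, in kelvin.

Along an adiabat T P^((1−γ)/γ) is constant, so T₂ = T₁ (P₂/P₁)^((γ−1)/γ).
For a diatomic ideal gas γ = 7/5, so (γ−1)/γ = 2/7.
T₂ = 405 × (0.72/5.76)^(2/7) = 223.6 K.

T₂ ≈ 224 K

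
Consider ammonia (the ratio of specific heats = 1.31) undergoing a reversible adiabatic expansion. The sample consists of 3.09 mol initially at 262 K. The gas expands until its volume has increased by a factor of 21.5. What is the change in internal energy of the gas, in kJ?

ΔU ≈ -13.3 kJ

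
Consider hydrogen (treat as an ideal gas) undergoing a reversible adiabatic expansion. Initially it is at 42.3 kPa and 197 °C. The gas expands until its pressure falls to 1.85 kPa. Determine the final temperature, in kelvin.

T₂ ≈ 192 K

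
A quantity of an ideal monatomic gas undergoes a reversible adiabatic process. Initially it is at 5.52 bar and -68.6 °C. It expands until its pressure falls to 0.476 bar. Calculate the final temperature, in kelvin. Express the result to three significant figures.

T₂ ≈ 76.7 K

Along an adiabat T P^((1−γ)/γ) is constant, so T₂ = T₁ (P₂/P₁)^((γ−1)/γ).
For a monatomic ideal gas γ = 5/3, so (γ−1)/γ = 2/5.
T₁ = -68.6 °C = 204.5 K.
T₂ = 204.5 × (0.476/5.52)^(2/5) = 76.75 K.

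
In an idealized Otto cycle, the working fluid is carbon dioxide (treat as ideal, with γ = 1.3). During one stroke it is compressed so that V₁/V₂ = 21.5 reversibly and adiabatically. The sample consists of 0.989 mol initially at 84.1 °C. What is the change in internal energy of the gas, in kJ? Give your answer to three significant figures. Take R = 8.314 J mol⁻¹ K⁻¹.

ΔU ≈ 14.8 kJ

For a reversible adiabat TV^(γ−1) is constant, so T₂ = T₁ (V₁/V₂)^(γ−1).
T₁ = 84.1 °C = 357.2 K.
T₂ = 357.2 × 21.5^(0.3) = 896.8 K.
Q = 0, so ΔU = W_on_gas = nCᵥΔT with Cᵥ = R/(γ−1) = 27.71 J/(mol·K).
ΔU = 0.989 × 27.71 × (896.8 − 357.2) = 14790 J.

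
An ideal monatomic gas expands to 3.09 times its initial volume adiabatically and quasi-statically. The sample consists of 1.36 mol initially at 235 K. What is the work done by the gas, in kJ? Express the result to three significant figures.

For a reversible adiabat TV^(γ−1) is constant, so T₂ = T₁ (V₁/V₂)^(γ−1).
γ = 5/3 for a monatomic ideal gas, so γ−1 = 2/3.
T₂ = 235 × (1/3.09)^(2/3) = 110.8 K.
Q = 0, so ΔU = W_on_gas = nCᵥΔT with Cᵥ = R/(γ−1) = 12.47 J/(mol·K).
ΔU = 1.36 × 12.47 × (110.8 − 235) = -2107 J.
Work done by the gas = −ΔU = 2107 J.

W ≈ 2.11 kJ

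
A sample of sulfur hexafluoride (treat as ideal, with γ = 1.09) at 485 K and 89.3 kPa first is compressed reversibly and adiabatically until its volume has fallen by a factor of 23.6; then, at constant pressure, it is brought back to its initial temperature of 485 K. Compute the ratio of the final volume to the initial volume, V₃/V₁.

Adiabatic step: V₂/V₁ = 0.04237; T₂ = T₁·23.6^(0.09) = 644.6 K.
Isobaric step: V₃/V₂ = T₃/T₂ = 485/644.6.
V₃/V₁ = (V₂/V₁)(V₃/V₂) = 0.04237 × (485/644.6) = 0.03188.

V₃/V₁ ≈ 0.0319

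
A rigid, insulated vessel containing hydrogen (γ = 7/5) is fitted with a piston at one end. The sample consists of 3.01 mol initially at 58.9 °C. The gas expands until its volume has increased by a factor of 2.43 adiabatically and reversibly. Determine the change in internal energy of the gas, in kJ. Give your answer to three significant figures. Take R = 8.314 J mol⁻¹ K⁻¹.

ΔU ≈ -6.21 kJ

Adiabatic: T₁V₁^(γ−1) = T₂V₂^(γ−1) ⇒ T₂ = T₁ (V₁/V₂)^(γ−1).
T₁ = 58.9 °C = 332 K.
T₂ = 332 × (1/2.43)^(2/5) = 232.8 K.
Q = 0, so ΔU = W_on_gas = nCᵥΔT with Cᵥ = R/(γ−1) = 20.79 J/(mol·K).
ΔU = 3.01 × 20.79 × (232.8 − 332) = -6210 J.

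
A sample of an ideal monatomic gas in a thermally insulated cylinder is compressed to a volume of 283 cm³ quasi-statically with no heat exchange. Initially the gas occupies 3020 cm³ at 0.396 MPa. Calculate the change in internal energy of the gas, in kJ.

ΔU ≈ 6.90 kJ

γ = 5/3 for a monatomic ideal gas.
P₂ = P₁(V₁/V₂)^γ = 0.396×(3020/283)^(5/3) = 20.48 MPa.
For a reversible adiabat, W_by_gas = (P₁V₁ − P₂V₂)/(γ−1).
W_by = (396000×0.00302 − 2.048×10^7×0.000283) / (2/3) = -6901 J.
Q = 0 ⇒ ΔU = −W_by = 6901 J.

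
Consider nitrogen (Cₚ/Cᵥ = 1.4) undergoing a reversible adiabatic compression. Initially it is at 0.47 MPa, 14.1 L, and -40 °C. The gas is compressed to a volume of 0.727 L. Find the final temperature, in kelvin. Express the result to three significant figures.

For a reversible adiabat TV^(γ−1) is constant, so T₂ = T₁ (V₁/V₂)^(γ−1).
T₁ = -40 °C = 233.1 K.
T₂ = 233.1 × (14.1/0.727)^(0.4) = 763.3 K.

T₂ ≈ 763 K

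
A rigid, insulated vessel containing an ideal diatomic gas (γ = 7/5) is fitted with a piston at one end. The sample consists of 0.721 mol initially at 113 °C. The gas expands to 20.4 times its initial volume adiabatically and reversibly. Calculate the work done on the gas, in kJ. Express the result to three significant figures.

Adiabatic: T₁V₁^(γ−1) = T₂V₂^(γ−1) ⇒ T₂ = T₁ (V₁/V₂)^(γ−1).
T₁ = 113 °C = 386.1 K.
T₂ = 386.1 × (1/20.4)^(2/5) = 115.6 K.
Q = 0, so ΔU = W_on_gas = nCᵥΔT with Cᵥ = R/(γ−1) = 20.79 J/(mol·K).
ΔU = 0.721 × 20.79 × (115.6 − 386.1) = -4055 J.

W ≈ -4.05 kJ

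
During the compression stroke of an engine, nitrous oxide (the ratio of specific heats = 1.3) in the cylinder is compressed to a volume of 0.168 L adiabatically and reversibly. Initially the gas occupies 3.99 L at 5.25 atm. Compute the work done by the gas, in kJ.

P₂ = P₁(V₁/V₂)^γ = 5.25×(3.99/0.168)^(1.3) = 322.5 atm.
For a reversible adiabat, W_by_gas = (P₁V₁ − P₂V₂)/(γ−1).
W_by = (532000×0.00399 − 3.268×10^7×0.000168) / (0.3) = -11220 J.

W ≈ -11.2 kJ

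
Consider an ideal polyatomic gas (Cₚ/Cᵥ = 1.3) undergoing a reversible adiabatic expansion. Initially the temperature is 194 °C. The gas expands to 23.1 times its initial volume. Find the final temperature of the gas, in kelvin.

T₂ ≈ 182 K

For a reversible adiabat TV^(γ−1) is constant, so T₂ = T₁ (V₁/V₂)^(γ−1).
T₁ = 194 °C = 467.1 K.
T₂ = 467.1 × (1/23.1)^(0.3) = 182.1 K.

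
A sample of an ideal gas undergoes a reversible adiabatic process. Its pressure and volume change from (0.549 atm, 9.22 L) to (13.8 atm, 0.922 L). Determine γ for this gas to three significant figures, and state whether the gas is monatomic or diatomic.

PV^γ = const ⇒ γ = ln(P₂/P₁) / ln(V₁/V₂).
γ = ln(13.8/0.549) / ln(9.22/0.922) = 1.4.
γ ≈ 1.40 is close to 7/5, so the gas is diatomic.

γ ≈ 1.40; diatomic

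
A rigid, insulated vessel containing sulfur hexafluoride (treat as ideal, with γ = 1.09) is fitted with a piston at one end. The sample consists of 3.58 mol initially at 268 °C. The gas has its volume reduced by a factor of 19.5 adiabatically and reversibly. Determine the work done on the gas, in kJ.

Adiabatic: T₁V₁^(γ−1) = T₂V₂^(γ−1) ⇒ T₂ = T₁ (V₁/V₂)^(γ−1).
T₁ = 268 °C = 541.1 K.
T₂ = 541.1 × 19.5^(0.09) = 707 K.
Q = 0, so ΔU = W_on_gas = nCᵥΔT with Cᵥ = R/(γ−1) = 92.38 J/(mol·K).
ΔU = 3.58 × 92.38 × (707 − 541.1) = 54850 J.

W ≈ 54.8 kJ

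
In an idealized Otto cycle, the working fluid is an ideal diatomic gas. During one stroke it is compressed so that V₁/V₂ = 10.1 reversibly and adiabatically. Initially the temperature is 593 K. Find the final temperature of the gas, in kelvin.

T₂ ≈ 1500 K

Adiabatic: T₁V₁^(γ−1) = T₂V₂^(γ−1) ⇒ T₂ = T₁ (V₁/V₂)^(γ−1).
For a diatomic ideal gas γ = 7/5, so γ−1 = 2/5.
T₂ = 593 × 10.1^(2/5) = 1495 K.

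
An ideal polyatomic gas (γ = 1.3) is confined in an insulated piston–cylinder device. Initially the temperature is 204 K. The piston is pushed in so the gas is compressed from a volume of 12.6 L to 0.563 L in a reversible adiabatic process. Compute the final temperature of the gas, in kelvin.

Adiabatic: T₁V₁^(γ−1) = T₂V₂^(γ−1) ⇒ T₂ = T₁ (V₁/V₂)^(γ−1).
T₂ = 204 × (12.6/0.563)^(0.3) = 518.3 K.

T₂ ≈ 518 K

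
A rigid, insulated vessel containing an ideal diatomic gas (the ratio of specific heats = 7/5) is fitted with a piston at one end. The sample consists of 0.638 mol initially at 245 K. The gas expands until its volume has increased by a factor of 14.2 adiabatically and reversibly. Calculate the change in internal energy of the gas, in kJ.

For a reversible adiabat TV^(γ−1) is constant, so T₂ = T₁ (V₁/V₂)^(γ−1).
T₂ = 245 × (1/14.2)^(2/5) = 84.77 K.
Q = 0, so ΔU = W_on_gas = nCᵥΔT with Cᵥ = R/(γ−1) = 20.79 J/(mol·K).
ΔU = 0.638 × 20.79 × (84.77 − 245) = -2125 J.

ΔU ≈ -2.12 kJ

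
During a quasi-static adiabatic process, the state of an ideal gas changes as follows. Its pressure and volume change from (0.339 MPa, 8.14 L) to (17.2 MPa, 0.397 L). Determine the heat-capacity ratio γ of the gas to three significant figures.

γ ≈ 1.30

PV^γ = const ⇒ γ = ln(P₂/P₁) / ln(V₁/V₂).
γ = ln(17.2/0.339) / ln(8.14/0.397) = 1.3.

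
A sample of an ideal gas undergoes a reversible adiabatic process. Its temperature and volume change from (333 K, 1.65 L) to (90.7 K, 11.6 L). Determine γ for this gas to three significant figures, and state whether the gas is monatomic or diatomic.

γ ≈ 1.67; monatomic

TV^(γ−1) = const ⇒ γ − 1 = ln(T₂/T₁) / ln(V₁/V₂).
γ = 1 + ln(90.7/333) / ln(1.65/11.6) = 1.667.
γ ≈ 1.67 is close to 5/3, so the gas is monatomic.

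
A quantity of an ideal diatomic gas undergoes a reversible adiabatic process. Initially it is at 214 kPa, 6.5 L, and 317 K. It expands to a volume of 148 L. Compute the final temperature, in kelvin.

For a reversible adiabat TV^(γ−1) is constant, so T₂ = T₁ (V₁/V₂)^(γ−1).
γ = 7/5 for a diatomic ideal gas.
T₂ = 317 × (6.5/148)^(2/5) = 90.81 K.

T₂ ≈ 90.8 K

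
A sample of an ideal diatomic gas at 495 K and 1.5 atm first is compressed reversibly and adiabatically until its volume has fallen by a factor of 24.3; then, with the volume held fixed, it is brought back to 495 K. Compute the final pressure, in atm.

P₃ ≈ 36.5 atm

For a diatomic ideal gas γ = 7/5.
Adiabatic step (PV^γ = const): P₂ = 1.5×24.3^(7/5) = 130.6 atm; T₂ = 495×24.3^(2/5) = 1774 K.
Isochoric: P₃ = P₂(T₃/T₂) = 130.6 × (495/1774) = 36.45 atm.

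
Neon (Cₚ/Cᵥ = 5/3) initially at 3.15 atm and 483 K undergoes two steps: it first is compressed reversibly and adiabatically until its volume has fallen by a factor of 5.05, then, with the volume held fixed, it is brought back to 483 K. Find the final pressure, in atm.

Adiabatic step (PV^γ = const): P₂ = 3.15×5.05^(5/3) = 46.82 atm; T₂ = 483×5.05^(2/3) = 1422 K.
Isochoric: P₃ = P₂(T₃/T₂) = 46.82 × (483/1422) = 15.91 atm.

P₃ ≈ 15.9 atm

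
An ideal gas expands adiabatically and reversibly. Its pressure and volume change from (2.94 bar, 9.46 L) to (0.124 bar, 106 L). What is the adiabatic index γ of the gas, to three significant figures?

γ ≈ 1.31

PV^γ = const ⇒ γ = ln(P₂/P₁) / ln(V₁/V₂).
γ = ln(0.124/2.94) / ln(9.46/106) = 1.31.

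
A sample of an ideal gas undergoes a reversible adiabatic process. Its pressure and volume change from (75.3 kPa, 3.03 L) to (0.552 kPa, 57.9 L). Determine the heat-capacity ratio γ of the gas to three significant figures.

PV^γ = const ⇒ γ = ln(P₂/P₁) / ln(V₁/V₂).
γ = ln(0.552/75.3) / ln(3.03/57.9) = 1.666.

γ ≈ 1.67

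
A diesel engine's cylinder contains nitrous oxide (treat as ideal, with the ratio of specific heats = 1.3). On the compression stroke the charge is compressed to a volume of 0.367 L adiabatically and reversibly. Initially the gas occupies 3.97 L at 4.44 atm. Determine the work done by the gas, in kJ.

P₂ = P₁(V₁/V₂)^γ = 4.44×(3.97/0.367)^(1.3) = 98.12 atm.
For a reversible adiabat, W_by_gas = (P₁V₁ − P₂V₂)/(γ−1).
W_by = (449900×0.00397 − 9.942×10^6×0.000367) / (0.3) = -6209 J.

W ≈ -6.21 kJ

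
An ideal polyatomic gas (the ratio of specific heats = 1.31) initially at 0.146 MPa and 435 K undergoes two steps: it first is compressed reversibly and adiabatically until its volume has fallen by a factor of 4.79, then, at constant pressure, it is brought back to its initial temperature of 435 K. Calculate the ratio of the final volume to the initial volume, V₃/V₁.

Adiabatic step: V₂/V₁ = 0.2088; T₂ = T₁·4.79^(0.31) = 707 K.
Isobaric step: V₃/V₂ = T₃/T₂ = 435/707.
V₃/V₁ = (V₂/V₁)(V₃/V₂) = 0.2088 × (435/707) = 0.1285.

V₃/V₁ ≈ 0.128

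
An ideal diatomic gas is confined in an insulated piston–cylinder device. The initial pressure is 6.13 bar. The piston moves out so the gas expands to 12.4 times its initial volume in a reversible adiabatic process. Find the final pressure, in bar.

P₂ ≈ 0.181 bar

Since PV^γ is constant along a reversible adiabat, P₂ = P₁ (V₁/V₂)^γ.
For a diatomic ideal gas γ = 7/5.
P₂ = 6.13 × (1/12.4)^(7/5) = 0.1806 bar.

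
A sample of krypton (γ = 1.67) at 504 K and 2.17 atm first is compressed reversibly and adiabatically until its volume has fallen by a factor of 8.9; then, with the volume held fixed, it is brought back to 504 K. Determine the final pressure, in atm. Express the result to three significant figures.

Adiabatic step (PV^γ = const): P₂ = 2.17×8.9^(1.67) = 83.55 atm; T₂ = 504×8.9^(0.67) = 2180 K.
Isochoric: P₃ = P₂(T₃/T₂) = 83.55 × (504/2180) = 19.31 atm.

P₃ ≈ 19.3 atm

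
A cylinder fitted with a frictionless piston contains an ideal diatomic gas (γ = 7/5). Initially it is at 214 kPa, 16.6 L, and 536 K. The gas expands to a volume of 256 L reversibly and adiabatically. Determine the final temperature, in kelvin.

Adiabatic: T₁V₁^(γ−1) = T₂V₂^(γ−1) ⇒ T₂ = T₁ (V₁/V₂)^(γ−1).
T₂ = 536 × (16.6/256)^(2/5) = 179.4 K.

T₂ ≈ 179 K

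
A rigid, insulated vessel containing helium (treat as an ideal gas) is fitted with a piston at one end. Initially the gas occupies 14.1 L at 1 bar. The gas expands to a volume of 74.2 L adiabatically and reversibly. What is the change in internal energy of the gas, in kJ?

ΔU ≈ -1.42 kJ

γ = 5/3 for a monatomic ideal gas.
P₂ = P₁(V₁/V₂)^γ = 1×(14.1/74.2)^(5/3) = 0.06281 bar.
For a reversible adiabat, W_by_gas = (P₁V₁ − P₂V₂)/(γ−1).
W_by = (100000×0.0141 − 6281×0.0742) / (2/3) = 1416 J.
Q = 0 ⇒ ΔU = −W_by = -1416 J.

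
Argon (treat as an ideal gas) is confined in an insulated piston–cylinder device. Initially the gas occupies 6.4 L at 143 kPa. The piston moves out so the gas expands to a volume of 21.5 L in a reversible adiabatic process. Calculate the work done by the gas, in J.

γ = 5/3 for a monatomic ideal gas.
P₂ = P₁(V₁/V₂)^γ = 143×(6.4/21.5)^(5/3) = 18.98 kPa.
For a reversible adiabat, W_by_gas = (P₁V₁ − P₂V₂)/(γ−1).
W_by = (143000×0.0064 − 18980×0.0215) / (2/3) = 760.8 J.

W ≈ 761 J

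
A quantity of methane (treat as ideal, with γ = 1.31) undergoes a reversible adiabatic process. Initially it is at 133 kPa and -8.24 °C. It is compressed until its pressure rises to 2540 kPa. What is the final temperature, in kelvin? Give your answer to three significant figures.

T₂ ≈ 532 K

Along an adiabat T P^((1−γ)/γ) is constant, so T₂ = T₁ (P₂/P₁)^((γ−1)/γ).
T₁ = -8.24 °C = 264.9 K.
T₂ = 264.9 × (2540/133)^(0.237) = 532.4 K.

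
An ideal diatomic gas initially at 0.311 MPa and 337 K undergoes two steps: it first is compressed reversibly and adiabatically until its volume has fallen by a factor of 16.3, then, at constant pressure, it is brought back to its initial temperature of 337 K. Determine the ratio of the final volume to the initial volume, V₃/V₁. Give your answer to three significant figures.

V₃/V₁ ≈ 0.0201

For a diatomic ideal gas γ = 7/5.
Adiabatic step: V₂/V₁ = 0.06135; T₂ = T₁·16.3^(2/5) = 1029 K.
Isobaric step: V₃/V₂ = T₃/T₂ = 337/1029.
V₃/V₁ = (V₂/V₁)(V₃/V₂) = 0.06135 × (337/1029) = 0.02009.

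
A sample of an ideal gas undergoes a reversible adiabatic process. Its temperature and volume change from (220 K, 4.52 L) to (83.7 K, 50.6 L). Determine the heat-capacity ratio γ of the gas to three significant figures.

γ ≈ 1.40

TV^(γ−1) = const ⇒ γ − 1 = ln(T₂/T₁) / ln(V₁/V₂).
γ = 1 + ln(83.7/220) / ln(4.52/50.6) = 1.4.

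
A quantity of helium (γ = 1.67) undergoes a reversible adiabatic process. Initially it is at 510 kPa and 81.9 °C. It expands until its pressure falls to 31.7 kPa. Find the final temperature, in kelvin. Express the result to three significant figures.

T₂ ≈ 116 K

Along an adiabat T P^((1−γ)/γ) is constant, so T₂ = T₁ (P₂/P₁)^((γ−1)/γ).
T₁ = 81.9 °C = 355 K.
T₂ = 355 × (31.7/510)^(0.401) = 116.5 K.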